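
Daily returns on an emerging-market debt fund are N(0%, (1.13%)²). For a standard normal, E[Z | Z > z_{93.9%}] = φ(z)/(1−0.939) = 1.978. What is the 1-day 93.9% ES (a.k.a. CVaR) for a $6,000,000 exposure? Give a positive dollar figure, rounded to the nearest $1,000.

$134,000

ES = 1.13% × 1.978 = 2.235%.
On $6,000,000: 0.02235 × $6,000,000 = $134,100.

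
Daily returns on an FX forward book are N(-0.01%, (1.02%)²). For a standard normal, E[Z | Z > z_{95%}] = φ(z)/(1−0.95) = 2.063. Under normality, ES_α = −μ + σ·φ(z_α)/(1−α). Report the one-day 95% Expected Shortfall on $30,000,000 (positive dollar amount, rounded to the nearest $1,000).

$634,000

ES = −(-0.01%) + 1.02% × 2.063 = 2.114%.
On $30,000,000: 0.02114 × $30,000,000 = $634,200.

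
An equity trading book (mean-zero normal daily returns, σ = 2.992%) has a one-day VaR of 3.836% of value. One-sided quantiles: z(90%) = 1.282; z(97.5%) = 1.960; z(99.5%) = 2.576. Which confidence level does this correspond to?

Implied z = VaR/σ = 3.836 / 2.992 = 1.282.
This matches z(90%) = 1.282.

90%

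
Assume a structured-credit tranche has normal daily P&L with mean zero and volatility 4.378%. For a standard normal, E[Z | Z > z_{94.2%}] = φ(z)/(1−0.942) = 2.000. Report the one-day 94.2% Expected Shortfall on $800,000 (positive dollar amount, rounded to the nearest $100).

$70,000

ES = 4.378% × 2.000 = 8.756%.
On $800,000: 0.08756 × $800,000 = $70,048.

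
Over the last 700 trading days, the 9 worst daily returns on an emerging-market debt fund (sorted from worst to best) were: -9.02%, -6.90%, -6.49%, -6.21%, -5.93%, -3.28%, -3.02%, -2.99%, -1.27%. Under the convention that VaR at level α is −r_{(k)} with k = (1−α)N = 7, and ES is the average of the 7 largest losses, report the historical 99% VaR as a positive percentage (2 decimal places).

k = 7; the 7th lowest return is -3.02%, so VaR = 3.02%.

3.02%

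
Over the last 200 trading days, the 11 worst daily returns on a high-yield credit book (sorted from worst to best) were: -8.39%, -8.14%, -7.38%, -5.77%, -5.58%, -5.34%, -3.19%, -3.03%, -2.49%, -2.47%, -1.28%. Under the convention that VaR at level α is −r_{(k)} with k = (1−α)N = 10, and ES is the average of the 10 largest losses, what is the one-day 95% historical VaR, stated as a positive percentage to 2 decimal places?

k = 10; the 10th lowest return is -2.47%, so VaR = 2.47%.

2.47%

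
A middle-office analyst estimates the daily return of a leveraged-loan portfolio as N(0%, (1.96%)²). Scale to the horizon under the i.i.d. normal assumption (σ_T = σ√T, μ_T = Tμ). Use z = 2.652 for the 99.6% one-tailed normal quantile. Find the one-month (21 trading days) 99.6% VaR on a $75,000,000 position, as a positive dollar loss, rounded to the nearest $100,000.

σ_{21d} = 1.96% × √21 = 8.982%.
VaR = 2.652 × 8.982% = 23.820%.
On $75,000,000: 0.23820 × $75,000,000 = $17,865,000.

$17,900,000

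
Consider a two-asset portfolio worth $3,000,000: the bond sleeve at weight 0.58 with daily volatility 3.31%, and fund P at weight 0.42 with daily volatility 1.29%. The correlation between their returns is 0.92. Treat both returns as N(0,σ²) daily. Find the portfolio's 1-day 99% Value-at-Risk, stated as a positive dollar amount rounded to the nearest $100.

σ_p² = 0.58²·3.31² + 0.42²·1.29² + 2·0.92·0.58·0.42·3.31·1.29 = 5.8931 (%²).
σ_p = √5.8931 = 2.428%.
At 99%, z = 2.326.
VaR = 2.326 × 2.428% = 5.648%; on $3,000,000 that is $169,440.

$169,400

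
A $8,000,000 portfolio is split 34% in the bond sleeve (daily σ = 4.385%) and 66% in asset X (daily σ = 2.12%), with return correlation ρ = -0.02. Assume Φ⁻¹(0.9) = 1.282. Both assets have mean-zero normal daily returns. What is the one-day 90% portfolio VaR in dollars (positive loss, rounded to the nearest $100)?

σ_p² = 0.34²·4.385² + 0.66²·2.12² + 2·-0.02·0.34·0.66·4.385·2.12 = 4.0971 (%²).
σ_p = √4.0971 = 2.024%.
VaR = 1.282 × 2.024% = 2.595%; on $8,000,000 that is $207,600.

$207,600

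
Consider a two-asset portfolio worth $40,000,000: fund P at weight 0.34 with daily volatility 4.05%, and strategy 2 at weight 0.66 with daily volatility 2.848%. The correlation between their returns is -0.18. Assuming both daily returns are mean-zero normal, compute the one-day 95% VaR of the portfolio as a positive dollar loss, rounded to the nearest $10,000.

σ_p² = 0.34²·4.05² + 0.66²·2.848² + 2·-0.18·0.34·0.66·4.05·2.848 = 4.4975 (%²).
σ_p = √4.4975 = 2.121%.
At 95%, z = 1.645.
VaR = 1.645 × 2.121% = 3.489%; on $40,000,000 that is $1,395,600.

$1,400,000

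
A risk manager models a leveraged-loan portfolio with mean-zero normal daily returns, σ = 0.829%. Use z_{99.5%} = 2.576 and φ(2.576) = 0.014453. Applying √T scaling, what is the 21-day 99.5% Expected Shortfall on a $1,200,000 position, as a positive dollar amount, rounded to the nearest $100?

σ_{21d} = 0.829% × √21 = 3.799%.
ES multiplier = φ(z)/(1−α) = 0.014453/0.005 = 2.891.
ES = 3.799% × 2.891 = 10.983%; on $1,200,000: $131,796.

$131,800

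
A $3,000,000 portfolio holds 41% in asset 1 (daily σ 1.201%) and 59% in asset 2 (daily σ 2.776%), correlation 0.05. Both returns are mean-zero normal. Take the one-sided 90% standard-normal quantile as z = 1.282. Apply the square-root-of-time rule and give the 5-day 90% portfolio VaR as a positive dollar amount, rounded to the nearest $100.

σ_p = √(0.41²·1.201² + 0.59²·2.776² + 2·0.05·0.41·0.59·1.201·2.776) = 1.734%.
σ_{5d} = 1.734% × √5 = 3.877%.
VaR = 1.282 × 3.877% = 4.970%; on $3,000,000 that is $149,100.

$149,100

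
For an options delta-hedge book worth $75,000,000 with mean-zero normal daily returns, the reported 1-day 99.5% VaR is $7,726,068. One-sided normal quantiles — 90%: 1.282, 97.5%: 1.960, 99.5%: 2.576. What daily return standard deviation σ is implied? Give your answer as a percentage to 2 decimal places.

4.00%

VaR as a fraction: $7,726,068 / $75,000,000 = 10.301%.
σ = VaR / z = 10.301% / 2.576 = 3.999%.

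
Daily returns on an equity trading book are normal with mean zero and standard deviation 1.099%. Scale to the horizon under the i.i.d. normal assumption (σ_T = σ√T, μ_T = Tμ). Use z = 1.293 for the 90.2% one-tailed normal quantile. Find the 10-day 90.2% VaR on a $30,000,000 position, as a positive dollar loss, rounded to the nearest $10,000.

σ_{10d} = 1.099% × √10 = 3.475%.
VaR = 1.293 × 3.475% = 4.493%.
On $30,000,000: 0.04493 × $30,000,000 = $1,347,900.

$1,350,000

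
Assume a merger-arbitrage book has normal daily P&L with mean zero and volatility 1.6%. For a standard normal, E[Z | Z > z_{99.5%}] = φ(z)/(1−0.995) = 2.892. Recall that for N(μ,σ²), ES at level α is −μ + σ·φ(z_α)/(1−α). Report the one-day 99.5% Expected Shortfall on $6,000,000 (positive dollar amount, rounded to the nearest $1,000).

ES = 1.6% × 2.892 = 4.627%.
On $6,000,000: 0.04627 × $6,000,000 = $277,620.

$278,000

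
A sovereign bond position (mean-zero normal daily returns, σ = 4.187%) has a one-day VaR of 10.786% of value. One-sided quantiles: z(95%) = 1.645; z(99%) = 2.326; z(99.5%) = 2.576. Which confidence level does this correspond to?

Implied z = VaR/σ = 10.786 / 4.187 = 2.576.
This matches z(99.5%) = 2.576.

99.5%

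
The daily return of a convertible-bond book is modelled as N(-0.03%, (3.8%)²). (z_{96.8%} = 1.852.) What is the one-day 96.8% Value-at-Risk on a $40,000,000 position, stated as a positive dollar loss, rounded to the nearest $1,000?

$2,827,000

VaR = −μ + z·σ = −(-0.03%) + 1.852 × 3.8% = 7.068%.
On $40,000,000: 0.07068 × $40,000,000 = $2,827,200.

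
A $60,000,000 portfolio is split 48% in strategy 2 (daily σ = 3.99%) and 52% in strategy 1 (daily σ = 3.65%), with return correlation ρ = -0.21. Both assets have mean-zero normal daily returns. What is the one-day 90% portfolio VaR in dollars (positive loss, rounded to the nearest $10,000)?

σ_p² = 0.48²·3.99² + 0.52²·3.65² + 2·-0.21·0.48·0.52·3.99·3.65 = 5.7437 (%²).
σ_p = √5.7437 = 2.397%.
At 90%, z = 1.282.
VaR = 1.282 × 2.397% = 3.073%; on $60,000,000 that is $1,843,800.

$1,840,000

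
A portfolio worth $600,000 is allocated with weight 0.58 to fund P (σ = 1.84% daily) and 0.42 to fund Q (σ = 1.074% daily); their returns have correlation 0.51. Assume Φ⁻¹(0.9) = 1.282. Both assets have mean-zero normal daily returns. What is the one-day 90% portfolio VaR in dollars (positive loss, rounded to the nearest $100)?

$10,400

σ_p² = 0.58²·1.84² + 0.42²·1.074² + 2·0.51·0.58·0.42·1.84·1.074 = 1.8334 (%²).
σ_p = √1.8334 = 1.354%.
VaR = 1.282 × 1.354% = 1.736%; on $600,000 that is $10,416.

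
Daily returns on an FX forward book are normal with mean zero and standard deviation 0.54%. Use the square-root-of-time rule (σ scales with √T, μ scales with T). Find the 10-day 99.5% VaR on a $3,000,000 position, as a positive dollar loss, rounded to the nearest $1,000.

At 99.5%, z = 2.576.
σ_{10d} = 0.54% × √10 = 1.708%.
VaR = 2.576 × 1.708% = 4.400%.
On $3,000,000: 0.04400 × $3,000,000 = $132,000.

$132,000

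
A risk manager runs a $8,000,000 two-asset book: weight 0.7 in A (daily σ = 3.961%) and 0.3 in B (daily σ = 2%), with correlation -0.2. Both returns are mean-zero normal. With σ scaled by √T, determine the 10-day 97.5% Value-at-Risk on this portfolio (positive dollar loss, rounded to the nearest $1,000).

σ_p = √(0.7²·3.961² + 0.3²·2² + 2·-0.2·0.7·0.3·3.961·2) = 2.717%.
σ_{10d} = 2.717% × √10 = 8.592%.
z(97.5%) = 1.960.
VaR = 1.960 × 8.592% = 16.840%; on $8,000,000 that is $1,347,200.

$1,347,000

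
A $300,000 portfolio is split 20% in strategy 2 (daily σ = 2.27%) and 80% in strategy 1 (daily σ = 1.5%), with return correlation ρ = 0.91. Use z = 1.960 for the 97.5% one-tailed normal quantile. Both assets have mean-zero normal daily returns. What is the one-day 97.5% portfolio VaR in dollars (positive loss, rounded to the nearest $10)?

σ_p² = 0.2²·2.27² + 0.8²·1.5² + 2·0.91·0.2·0.8·2.27·1.5 = 2.6377 (%²).
σ_p = √2.6377 = 1.624%.
VaR = 1.960 × 1.624% = 3.183%; on $300,000 that is $9,549.

$9,550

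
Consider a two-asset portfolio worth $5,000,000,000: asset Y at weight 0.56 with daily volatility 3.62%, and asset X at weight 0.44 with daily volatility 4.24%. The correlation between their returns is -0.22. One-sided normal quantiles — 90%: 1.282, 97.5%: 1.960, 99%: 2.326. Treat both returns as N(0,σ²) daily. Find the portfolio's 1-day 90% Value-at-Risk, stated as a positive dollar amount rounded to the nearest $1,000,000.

$156,000,000

σ_p² = 0.56²·3.62² + 0.44²·4.24² + 2·-0.22·0.56·0.44·3.62·4.24 = 5.9259 (%²).
σ_p = √5.9259 = 2.434%.
VaR = 1.282 × 2.434% = 3.120%; on $5,000,000,000 that is $156,000,000.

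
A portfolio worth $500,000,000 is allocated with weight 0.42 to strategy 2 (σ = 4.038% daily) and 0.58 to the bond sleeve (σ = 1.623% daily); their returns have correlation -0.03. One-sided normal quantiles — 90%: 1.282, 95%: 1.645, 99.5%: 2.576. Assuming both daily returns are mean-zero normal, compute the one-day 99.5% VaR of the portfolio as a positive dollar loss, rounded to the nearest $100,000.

σ_p² = 0.42²·4.038² + 0.58²·1.623² + 2·-0.03·0.42·0.58·4.038·1.623 = 3.6666 (%²).
σ_p = √3.6666 = 1.915%.
VaR = 2.576 × 1.915% = 4.933%; on $500,000,000 that is $24,665,000.

$24,700,000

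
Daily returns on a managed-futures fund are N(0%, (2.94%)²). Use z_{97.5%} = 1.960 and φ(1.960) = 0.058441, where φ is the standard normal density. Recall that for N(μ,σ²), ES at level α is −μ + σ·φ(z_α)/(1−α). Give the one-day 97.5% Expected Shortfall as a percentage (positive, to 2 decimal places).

Tail multiplier: φ(z)/(1−α) = 0.058441 / 0.025 = 2.338.
ES = 2.94% × 2.338 = 6.874%.

6.87%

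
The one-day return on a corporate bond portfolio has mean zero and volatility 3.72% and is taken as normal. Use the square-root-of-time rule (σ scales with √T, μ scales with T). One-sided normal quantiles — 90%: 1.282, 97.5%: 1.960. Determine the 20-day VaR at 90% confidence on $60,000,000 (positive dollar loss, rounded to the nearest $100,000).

σ_{20d} = 3.72% × √20 = 16.636%.
VaR = 1.282 × 16.636% = 21.327%.
On $60,000,000: 0.21327 × $60,000,000 = $12,796,200.

$12,800,000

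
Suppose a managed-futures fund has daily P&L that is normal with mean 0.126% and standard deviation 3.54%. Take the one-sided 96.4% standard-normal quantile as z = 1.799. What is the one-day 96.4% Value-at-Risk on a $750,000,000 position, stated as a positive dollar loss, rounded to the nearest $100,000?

VaR = −μ + z·σ = −(0.126%) + 1.799 × 3.54% = 6.242%.
On $750,000,000: 0.06242 × $750,000,000 = $46,815,000.

$46,800,000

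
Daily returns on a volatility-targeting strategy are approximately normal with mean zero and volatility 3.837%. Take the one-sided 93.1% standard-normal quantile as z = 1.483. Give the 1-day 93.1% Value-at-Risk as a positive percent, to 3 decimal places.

VaR = z·σ = 1.483 × 3.837% = 5.690%.

5.690%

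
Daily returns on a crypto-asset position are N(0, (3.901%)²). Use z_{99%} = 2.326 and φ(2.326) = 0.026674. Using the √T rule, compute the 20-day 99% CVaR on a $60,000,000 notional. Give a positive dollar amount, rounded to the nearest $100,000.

$27,900,000

σ_{20d} = 3.901% × √20 = 17.446%.
ES multiplier = φ(z)/(1−α) = 0.026674/0.01 = 2.667.
ES = 17.446% × 2.667 = 46.528%; on $60,000,000: $27,916,800.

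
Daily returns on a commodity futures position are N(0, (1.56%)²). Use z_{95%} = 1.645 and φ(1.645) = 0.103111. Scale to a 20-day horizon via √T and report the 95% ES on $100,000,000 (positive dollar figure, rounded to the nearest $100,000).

σ_{20d} = 1.56% × √20 = 6.977%.
ES multiplier = φ(z)/(1−α) = 0.103111/0.05 = 2.062.
ES = 6.977% × 2.062 = 14.387%; on $100,000,000: $14,387,000.

$14,400,000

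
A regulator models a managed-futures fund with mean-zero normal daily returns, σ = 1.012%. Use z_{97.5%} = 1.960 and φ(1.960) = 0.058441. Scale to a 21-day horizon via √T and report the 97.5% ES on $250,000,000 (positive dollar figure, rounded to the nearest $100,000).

$27,100,000

σ_{21d} = 1.012% × √21 = 4.638%.
ES multiplier = φ(z)/(1−α) = 0.058441/0.025 = 2.338.
ES = 4.638% × 2.338 = 10.844%; on $250,000,000: $27,110,000.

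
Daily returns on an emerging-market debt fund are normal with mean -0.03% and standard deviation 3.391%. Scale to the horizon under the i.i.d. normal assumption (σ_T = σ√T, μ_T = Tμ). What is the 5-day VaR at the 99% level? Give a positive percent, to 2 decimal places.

17.79%

At 99%, z = 2.326.
σ_{5d} = 3.391% × √5 = 7.583%; μ_{5d} = 5 × -0.03% = -0.150%.
VaR = −(-0.150%) + 2.326 × 7.583% = 17.788%.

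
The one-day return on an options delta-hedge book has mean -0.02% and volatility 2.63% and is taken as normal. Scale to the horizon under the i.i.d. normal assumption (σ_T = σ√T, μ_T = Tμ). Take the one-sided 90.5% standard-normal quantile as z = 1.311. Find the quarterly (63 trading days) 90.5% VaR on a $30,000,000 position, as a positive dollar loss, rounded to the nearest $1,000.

$8,588,000

σ_{63d} = 2.63% × √63 = 20.875%; μ_{63d} = 63 × -0.02% = -1.260%.
VaR = −(-1.260%) + 1.311 × 20.875% = 28.627%.
On $30,000,000: 0.28627 × $30,000,000 = $8,588,100.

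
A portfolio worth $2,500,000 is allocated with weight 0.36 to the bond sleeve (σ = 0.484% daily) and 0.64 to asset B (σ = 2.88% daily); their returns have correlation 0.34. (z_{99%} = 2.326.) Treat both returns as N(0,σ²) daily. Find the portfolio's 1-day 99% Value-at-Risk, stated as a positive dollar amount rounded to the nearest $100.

$111,000

σ_p² = 0.36²·0.484² + 0.64²·2.88² + 2·0.34·0.36·0.64·0.484·2.88 = 3.6461 (%²).
σ_p = √3.6461 = 1.909%.
VaR = 2.326 × 1.909% = 4.440%; on $2,500,000 that is $111,000.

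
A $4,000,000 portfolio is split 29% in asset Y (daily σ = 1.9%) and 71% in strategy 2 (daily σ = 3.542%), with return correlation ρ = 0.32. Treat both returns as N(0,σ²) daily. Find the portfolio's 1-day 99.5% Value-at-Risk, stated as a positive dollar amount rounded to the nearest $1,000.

$282,000

σ_p² = 0.29²·1.9² + 0.71²·3.542² + 2·0.32·0.29·0.71·1.9·3.542 = 7.5147 (%²).
σ_p = √7.5147 = 2.741%.
At 99.5%, z = 2.576.
VaR = 2.576 × 2.741% = 7.061%; on $4,000,000 that is $282,440.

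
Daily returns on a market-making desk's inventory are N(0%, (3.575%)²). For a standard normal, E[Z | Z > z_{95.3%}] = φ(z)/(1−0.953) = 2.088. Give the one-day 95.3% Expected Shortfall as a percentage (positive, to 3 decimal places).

ES = 3.575% × 2.088 = 7.465%.

7.465%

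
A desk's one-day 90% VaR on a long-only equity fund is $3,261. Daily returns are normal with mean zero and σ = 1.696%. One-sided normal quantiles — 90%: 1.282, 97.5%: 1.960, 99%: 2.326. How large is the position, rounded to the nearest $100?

VaR as a fraction of value: z·σ = 1.282 × 1.696% = 2.17427%.
Position = $3,261 / 0.0217427 = $149,981.

$150,000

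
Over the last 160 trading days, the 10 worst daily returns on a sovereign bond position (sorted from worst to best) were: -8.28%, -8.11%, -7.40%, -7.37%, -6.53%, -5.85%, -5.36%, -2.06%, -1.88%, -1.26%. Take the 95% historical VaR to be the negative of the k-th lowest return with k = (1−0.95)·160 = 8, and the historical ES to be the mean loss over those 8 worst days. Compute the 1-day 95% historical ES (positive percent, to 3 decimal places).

The 8 worst returns sum to -50.96%.
ES = −(-50.96%) / 8 = 6.37% ≈ 6.370%.

6.370%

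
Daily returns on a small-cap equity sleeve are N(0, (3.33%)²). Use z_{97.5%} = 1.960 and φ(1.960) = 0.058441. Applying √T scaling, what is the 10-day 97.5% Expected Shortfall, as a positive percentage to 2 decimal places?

24.62%

σ_{10d} = 3.33% × √10 = 10.530%.
ES multiplier = φ(z)/(1−α) = 0.058441/0.025 = 2.338.
ES = 10.530% × 2.338 = 24.619%.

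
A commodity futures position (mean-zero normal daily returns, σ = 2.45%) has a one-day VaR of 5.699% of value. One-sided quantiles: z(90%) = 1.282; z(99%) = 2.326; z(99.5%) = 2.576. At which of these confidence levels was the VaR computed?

99%

Implied z = VaR/σ = 5.699 / 2.45 = 2.326.
This matches z(99%) = 2.326.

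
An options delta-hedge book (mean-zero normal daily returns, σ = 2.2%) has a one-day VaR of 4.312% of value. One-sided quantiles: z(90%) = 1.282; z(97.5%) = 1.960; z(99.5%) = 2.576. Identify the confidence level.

97.5%

Implied z = VaR/σ = 4.312 / 2.2 = 1.960.
This matches z(97.5%) = 1.960.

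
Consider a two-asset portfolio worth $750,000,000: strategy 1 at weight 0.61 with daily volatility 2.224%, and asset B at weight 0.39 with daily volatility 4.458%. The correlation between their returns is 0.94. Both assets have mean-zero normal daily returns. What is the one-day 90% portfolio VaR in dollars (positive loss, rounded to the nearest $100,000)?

σ_p² = 0.61²·2.224² + 0.39²·4.458² + 2·0.94·0.61·0.39·2.224·4.458 = 9.2976 (%²).
σ_p = √9.2976 = 3.049%.
At 90%, z = 1.282.
VaR = 1.282 × 3.049% = 3.909%; on $750,000,000 that is $29,317,500.

$29,300,000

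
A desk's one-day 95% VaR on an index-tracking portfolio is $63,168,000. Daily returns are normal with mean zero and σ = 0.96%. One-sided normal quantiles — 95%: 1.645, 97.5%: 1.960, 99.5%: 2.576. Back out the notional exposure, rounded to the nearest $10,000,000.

VaR as a fraction of value: z·σ = 1.645 × 0.96% = 1.5792%.
Position = $63,168,000 / 0.015792 = $4,000,000,000.

$4,000,000,000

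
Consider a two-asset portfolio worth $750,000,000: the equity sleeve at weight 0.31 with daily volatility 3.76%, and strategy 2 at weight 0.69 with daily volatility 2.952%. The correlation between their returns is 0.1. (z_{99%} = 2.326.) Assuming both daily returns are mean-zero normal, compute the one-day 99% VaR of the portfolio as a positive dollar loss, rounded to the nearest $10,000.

σ_p² = 0.31²·3.76² + 0.69²·2.952² + 2·0.1·0.31·0.69·3.76·2.952 = 5.9823 (%²).
σ_p = √5.9823 = 2.446%.
VaR = 2.326 × 2.446% = 5.689%; on $750,000,000 that is $42,667,500.

$42,670,000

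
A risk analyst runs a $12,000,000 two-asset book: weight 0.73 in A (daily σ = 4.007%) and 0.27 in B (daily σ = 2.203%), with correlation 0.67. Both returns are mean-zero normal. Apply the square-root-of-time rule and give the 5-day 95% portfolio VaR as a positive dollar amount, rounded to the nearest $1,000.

$1,480,000

σ_p = √(0.73²·4.007² + 0.27²·2.203² + 2·0.67·0.73·0.27·4.007·2.203) = 3.353%.
σ_{5d} = 3.353% × √5 = 7.498%.
z(95%) = 1.645.
VaR = 1.645 × 7.498% = 12.334%; on $12,000,000 that is $1,480,080.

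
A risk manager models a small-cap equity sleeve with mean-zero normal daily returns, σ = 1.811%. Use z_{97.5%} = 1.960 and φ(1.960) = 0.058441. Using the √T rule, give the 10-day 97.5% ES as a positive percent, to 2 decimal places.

σ_{10d} = 1.811% × √10 = 5.727%.
ES multiplier = φ(z)/(1−α) = 0.058441/0.025 = 2.338.
ES = 5.727% × 2.338 = 13.390%.

13.39%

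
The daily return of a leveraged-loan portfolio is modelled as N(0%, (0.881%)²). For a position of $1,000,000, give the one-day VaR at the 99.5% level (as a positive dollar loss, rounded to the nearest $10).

$22,690

At 99.5% one-sided, z = 2.576.
VaR = z·σ = 2.576 × 0.881% = 2.269%.
On $1,000,000: 0.02269 × $1,000,000 = $22,690.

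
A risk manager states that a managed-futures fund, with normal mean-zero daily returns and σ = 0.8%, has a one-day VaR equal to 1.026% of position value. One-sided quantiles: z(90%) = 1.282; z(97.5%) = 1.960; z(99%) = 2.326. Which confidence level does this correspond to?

Implied z = VaR/σ = 1.026 / 0.8 = 1.282.
This matches z(90%) = 1.282.

90%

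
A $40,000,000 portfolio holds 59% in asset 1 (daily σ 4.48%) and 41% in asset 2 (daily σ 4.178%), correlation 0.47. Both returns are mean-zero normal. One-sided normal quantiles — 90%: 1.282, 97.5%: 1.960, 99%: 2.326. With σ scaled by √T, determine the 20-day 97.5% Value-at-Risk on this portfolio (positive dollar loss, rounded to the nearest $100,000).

$13,200,000

σ_p = √(0.59²·4.48² + 0.41²·4.178² + 2·0.47·0.59·0.41·4.48·4.178) = 3.765%.
σ_{20d} = 3.765% × √20 = 16.838%.
VaR = 1.960 × 16.838% = 33.002%; on $40,000,000 that is $13,200,800.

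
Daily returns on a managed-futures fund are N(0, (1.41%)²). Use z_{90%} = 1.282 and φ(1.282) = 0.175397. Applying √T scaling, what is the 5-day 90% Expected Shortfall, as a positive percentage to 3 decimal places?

σ_{5d} = 1.41% × √5 = 3.153%.
ES multiplier = φ(z)/(1−α) = 0.175397/0.1 = 1.754.
ES = 3.153% × 1.754 = 5.530%.

5.530%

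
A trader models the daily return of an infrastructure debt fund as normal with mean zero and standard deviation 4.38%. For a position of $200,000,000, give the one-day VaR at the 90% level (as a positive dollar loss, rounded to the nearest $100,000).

$11,200,000

At 90% one-sided, z = 1.282.
VaR = z·σ = 1.282 × 4.38% = 5.615%.
On $200,000,000: 0.05615 × $200,000,000 = $11,230,000.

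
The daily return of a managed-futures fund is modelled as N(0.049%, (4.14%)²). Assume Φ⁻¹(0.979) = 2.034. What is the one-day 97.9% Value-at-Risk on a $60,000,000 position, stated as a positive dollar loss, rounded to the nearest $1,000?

$5,023,000

VaR = −μ + z·σ = −(0.049%) + 2.034 × 4.14% = 8.372%.
On $60,000,000: 0.08372 × $60,000,000 = $5,023,200.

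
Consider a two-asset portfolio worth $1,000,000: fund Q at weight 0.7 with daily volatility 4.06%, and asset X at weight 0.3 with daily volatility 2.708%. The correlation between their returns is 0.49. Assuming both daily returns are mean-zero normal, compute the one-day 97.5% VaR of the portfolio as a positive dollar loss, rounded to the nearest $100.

$65,000

σ_p² = 0.7²·4.06² + 0.3²·2.708² + 2·0.49·0.7·0.3·4.06·2.708 = 10.9996 (%²).
σ_p = √10.9996 = 3.317%.
At 97.5%, z = 1.960.
VaR = 1.960 × 3.317% = 6.501%; on $1,000,000 that is $65,010.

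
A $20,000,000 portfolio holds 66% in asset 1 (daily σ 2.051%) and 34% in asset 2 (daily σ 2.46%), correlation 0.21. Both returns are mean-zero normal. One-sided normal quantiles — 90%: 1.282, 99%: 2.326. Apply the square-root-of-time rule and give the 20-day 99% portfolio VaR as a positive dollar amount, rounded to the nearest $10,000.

σ_p = √(0.66²·2.051² + 0.34²·2.46² + 2·0.21·0.66·0.34·2.051·2.46) = 1.734%.
σ_{20d} = 1.734% × √20 = 7.755%.
VaR = 2.326 × 7.755% = 18.038%; on $20,000,000 that is $3,607,600.

$3,610,000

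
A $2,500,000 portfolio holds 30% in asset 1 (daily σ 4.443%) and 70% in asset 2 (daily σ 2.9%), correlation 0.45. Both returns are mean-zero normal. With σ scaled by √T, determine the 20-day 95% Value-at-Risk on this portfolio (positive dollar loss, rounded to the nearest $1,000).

$531,000

σ_p = √(0.3²·4.443² + 0.7²·2.9² + 2·0.45·0.3·0.7·4.443·2.9) = 2.887%.
σ_{20d} = 2.887% × √20 = 12.911%.
z(95%) = 1.645.
VaR = 1.645 × 12.911% = 21.239%; on $2,500,000 that is $530,975.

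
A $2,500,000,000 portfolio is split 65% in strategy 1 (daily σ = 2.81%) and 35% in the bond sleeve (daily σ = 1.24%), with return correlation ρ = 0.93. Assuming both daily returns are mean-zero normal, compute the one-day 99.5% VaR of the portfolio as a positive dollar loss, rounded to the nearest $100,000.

$144,000,000

σ_p² = 0.65²·2.81² + 0.35²·1.24² + 2·0.93·0.65·0.35·2.81·1.24 = 4.9989 (%²).
σ_p = √4.9989 = 2.236%.
At 99.5%, z = 2.576.
VaR = 2.576 × 2.236% = 5.760%; on $2,500,000,000 that is $144,000,000.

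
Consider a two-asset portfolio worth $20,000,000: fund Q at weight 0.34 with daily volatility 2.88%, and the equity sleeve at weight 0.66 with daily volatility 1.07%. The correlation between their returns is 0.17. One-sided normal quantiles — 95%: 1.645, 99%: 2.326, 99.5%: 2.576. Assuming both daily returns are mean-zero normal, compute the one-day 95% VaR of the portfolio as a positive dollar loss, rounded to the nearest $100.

σ_p² = 0.34²·2.88² + 0.66²·1.07² + 2·0.17·0.34·0.66·2.88·1.07 = 1.6927 (%²).
σ_p = √1.6927 = 1.301%.
VaR = 1.645 × 1.301% = 2.140%; on $20,000,000 that is $428,000.

$428,000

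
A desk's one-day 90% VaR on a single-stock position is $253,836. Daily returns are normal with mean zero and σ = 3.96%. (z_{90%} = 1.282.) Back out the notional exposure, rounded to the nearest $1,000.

VaR as a fraction of value: z·σ = 1.282 × 3.96% = 5.07672%.
Position = $253,836 / 0.0507672 = $5,000,000.

$5,000,000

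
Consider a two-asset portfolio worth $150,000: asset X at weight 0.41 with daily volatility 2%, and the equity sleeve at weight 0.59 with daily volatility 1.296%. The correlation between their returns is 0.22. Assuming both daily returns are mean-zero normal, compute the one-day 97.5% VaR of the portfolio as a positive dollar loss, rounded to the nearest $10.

σ_p² = 0.41²·2² + 0.59²·1.296² + 2·0.22·0.41·0.59·2·1.296 = 1.5330 (%²).
σ_p = √1.5330 = 1.238%.
At 97.5%, z = 1.960.
VaR = 1.960 × 1.238% = 2.426%; on $150,000 that is $3,639.

$3,640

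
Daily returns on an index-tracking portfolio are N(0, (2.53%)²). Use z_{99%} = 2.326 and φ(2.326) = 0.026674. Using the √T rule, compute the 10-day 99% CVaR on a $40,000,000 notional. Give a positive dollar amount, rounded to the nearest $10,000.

$8,540,000

σ_{10d} = 2.53% × √10 = 8.001%.
ES multiplier = φ(z)/(1−α) = 0.026674/0.01 = 2.667.
ES = 8.001% × 2.667 = 21.339%; on $40,000,000: $8,535,600.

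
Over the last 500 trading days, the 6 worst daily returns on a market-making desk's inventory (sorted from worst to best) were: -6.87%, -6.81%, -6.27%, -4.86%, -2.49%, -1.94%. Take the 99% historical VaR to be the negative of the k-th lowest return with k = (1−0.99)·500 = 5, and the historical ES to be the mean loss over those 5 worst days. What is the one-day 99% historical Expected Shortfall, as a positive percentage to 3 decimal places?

5.460%

The 5 worst returns sum to -27.30%.
ES = −(-27.30%) / 5 = 5.46% ≈ 5.460%.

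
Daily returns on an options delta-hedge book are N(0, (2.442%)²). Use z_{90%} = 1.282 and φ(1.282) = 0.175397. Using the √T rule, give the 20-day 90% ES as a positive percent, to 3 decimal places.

σ_{20d} = 2.442% × √20 = 10.921%.
ES multiplier = φ(z)/(1−α) = 0.175397/0.1 = 1.754.
ES = 10.921% × 1.754 = 19.155%.

19.155%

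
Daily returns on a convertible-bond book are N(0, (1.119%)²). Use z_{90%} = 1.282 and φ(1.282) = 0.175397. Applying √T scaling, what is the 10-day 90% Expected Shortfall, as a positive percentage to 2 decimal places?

6.21%

σ_{10d} = 1.119% × √10 = 3.539%.
ES multiplier = φ(z)/(1−α) = 0.175397/0.1 = 1.754.
ES = 3.539% × 1.754 = 6.207%.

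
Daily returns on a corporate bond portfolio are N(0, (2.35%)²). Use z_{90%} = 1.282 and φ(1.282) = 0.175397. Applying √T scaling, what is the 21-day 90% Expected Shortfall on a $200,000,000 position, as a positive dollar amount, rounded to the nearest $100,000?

σ_{21d} = 2.35% × √21 = 10.769%.
ES multiplier = φ(z)/(1−α) = 0.175397/0.1 = 1.754.
ES = 10.769% × 1.754 = 18.889%; on $200,000,000: $37,778,000.

$37,800,000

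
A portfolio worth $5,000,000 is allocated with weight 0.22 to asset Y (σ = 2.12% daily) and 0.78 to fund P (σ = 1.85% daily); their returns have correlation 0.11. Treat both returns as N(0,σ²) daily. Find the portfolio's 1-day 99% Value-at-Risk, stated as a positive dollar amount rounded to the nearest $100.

σ_p² = 0.22²·2.12² + 0.78²·1.85² + 2·0.11·0.22·0.78·2.12·1.85 = 2.4478 (%²).
σ_p = √2.4478 = 1.565%.
At 99%, z = 2.326.
VaR = 2.326 × 1.565% = 3.640%; on $5,000,000 that is $182,000.

$182,000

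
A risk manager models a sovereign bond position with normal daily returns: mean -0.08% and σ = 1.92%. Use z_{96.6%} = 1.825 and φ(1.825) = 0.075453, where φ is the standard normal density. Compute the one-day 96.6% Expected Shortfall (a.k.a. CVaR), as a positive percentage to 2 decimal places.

Tail multiplier: φ(z)/(1−α) = 0.075453 / 0.034 = 2.219.
ES = −(-0.08%) + 1.92% × 2.219 = 4.340%.

4.34%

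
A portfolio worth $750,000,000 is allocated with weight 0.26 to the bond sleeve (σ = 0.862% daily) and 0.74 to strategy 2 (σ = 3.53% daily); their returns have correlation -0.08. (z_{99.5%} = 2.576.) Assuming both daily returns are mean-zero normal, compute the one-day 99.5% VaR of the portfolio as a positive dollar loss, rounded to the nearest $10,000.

$50,310,000

σ_p² = 0.26²·0.862² + 0.74²·3.53² + 2·-0.08·0.26·0.74·0.862·3.53 = 6.7801 (%²).
σ_p = √6.7801 = 2.604%.
VaR = 2.576 × 2.604% = 6.708%; on $750,000,000 that is $50,310,000.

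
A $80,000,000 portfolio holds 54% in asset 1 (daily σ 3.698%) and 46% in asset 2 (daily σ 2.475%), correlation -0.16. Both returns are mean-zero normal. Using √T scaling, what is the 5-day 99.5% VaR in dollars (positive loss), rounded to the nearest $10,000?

$9,840,000

σ_p = √(0.54²·3.698² + 0.46²·2.475² + 2·-0.16·0.54·0.46·3.698·2.475) = 2.135%.
σ_{5d} = 2.135% × √5 = 4.774%.
z(99.5%) = 2.576.
VaR = 2.576 × 4.774% = 12.298%; on $80,000,000 that is $9,838,400.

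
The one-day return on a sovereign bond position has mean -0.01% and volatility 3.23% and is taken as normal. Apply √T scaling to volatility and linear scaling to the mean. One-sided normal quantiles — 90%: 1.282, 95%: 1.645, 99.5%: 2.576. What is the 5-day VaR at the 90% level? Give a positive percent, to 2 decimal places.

9.31%

σ_{5d} = 3.23% × √5 = 7.222%; μ_{5d} = 5 × -0.01% = -0.050%.
VaR = −(-0.050%) + 1.282 × 7.222% = 9.309%.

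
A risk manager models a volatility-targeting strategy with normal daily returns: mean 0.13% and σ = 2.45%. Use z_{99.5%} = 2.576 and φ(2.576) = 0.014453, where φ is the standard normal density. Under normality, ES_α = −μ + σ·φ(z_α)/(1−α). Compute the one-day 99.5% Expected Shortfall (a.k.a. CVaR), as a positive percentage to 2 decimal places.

6.95%

Tail multiplier: φ(z)/(1−α) = 0.014453 / 0.005 = 2.891.
ES = −(0.13%) + 2.45% × 2.891 = 6.953%.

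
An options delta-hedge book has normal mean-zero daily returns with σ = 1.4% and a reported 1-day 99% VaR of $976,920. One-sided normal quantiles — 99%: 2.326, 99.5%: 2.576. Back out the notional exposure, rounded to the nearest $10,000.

$30,000,000

VaR as a fraction of value: z·σ = 2.326 × 1.4% = 3.2564%.
Position = $976,920 / 0.032564 = $30,000,000.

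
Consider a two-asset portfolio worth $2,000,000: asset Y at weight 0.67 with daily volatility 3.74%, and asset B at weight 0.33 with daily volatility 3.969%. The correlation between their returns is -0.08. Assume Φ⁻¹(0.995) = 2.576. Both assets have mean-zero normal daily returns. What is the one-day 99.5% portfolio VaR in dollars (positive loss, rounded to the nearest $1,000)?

$141,000

σ_p² = 0.67²·3.74² + 0.33²·3.969² + 2·-0.08·0.67·0.33·3.74·3.969 = 7.4694 (%²).
σ_p = √7.4694 = 2.733%.
VaR = 2.576 × 2.733% = 7.040%; on $2,000,000 that is $140,800.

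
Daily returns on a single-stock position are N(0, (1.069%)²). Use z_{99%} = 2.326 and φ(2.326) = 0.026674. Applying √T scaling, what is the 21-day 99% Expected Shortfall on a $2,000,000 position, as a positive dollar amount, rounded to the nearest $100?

$261,300

σ_{21d} = 1.069% × √21 = 4.899%.
ES multiplier = φ(z)/(1−α) = 0.026674/0.01 = 2.667.
ES = 4.899% × 2.667 = 13.066%; on $2,000,000: $261,320.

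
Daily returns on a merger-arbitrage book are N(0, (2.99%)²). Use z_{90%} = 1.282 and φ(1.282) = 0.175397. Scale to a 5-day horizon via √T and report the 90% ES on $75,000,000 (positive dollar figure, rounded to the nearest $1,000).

$8,795,000

σ_{5d} = 2.99% × √5 = 6.686%.
ES multiplier = φ(z)/(1−α) = 0.175397/0.1 = 1.754.
ES = 6.686% × 1.754 = 11.727%; on $75,000,000: $8,795,250.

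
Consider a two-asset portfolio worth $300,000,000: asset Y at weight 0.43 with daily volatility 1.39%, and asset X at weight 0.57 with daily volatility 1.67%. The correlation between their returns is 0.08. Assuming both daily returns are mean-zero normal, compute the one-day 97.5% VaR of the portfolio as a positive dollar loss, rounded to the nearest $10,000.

σ_p² = 0.43²·1.39² + 0.57²·1.67² + 2·0.08·0.43·0.57·1.39·1.67 = 1.3544 (%²).
σ_p = √1.3544 = 1.164%.
At 97.5%, z = 1.960.
VaR = 1.960 × 1.164% = 2.281%; on $300,000,000 that is $6,843,000.

$6,840,000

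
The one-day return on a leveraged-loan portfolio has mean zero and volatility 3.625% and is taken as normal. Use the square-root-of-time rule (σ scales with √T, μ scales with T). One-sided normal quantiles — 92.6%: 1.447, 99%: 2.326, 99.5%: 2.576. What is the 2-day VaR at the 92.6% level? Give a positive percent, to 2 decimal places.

7.42%

σ_{2d} = 3.625% × √2 = 5.127%.
VaR = 1.447 × 5.127% = 7.419%.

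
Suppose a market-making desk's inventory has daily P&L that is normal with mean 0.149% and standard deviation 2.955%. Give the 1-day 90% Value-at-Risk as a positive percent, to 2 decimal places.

At 90% one-sided, z = 1.282.
VaR = −μ + z·σ = −(0.149%) + 1.282 × 2.955% = 3.639%.

3.64%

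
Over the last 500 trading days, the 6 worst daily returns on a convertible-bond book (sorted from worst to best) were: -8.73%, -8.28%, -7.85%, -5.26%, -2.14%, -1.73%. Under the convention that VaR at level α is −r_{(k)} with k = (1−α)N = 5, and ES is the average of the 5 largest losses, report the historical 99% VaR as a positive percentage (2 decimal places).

k = 5; the 5th lowest return is -2.14%, so VaR = 2.14%.

2.14%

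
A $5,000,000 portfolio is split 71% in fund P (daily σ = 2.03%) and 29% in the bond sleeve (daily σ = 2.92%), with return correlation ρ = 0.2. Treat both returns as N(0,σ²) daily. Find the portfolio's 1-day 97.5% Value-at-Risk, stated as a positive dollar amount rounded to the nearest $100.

σ_p² = 0.71²·2.03² + 0.29²·2.92² + 2·0.2·0.71·0.29·2.03·2.92 = 3.2826 (%²).
σ_p = √3.2826 = 1.812%.
At 97.5%, z = 1.960.
VaR = 1.960 × 1.812% = 3.552%; on $5,000,000 that is $177,600.

$177,600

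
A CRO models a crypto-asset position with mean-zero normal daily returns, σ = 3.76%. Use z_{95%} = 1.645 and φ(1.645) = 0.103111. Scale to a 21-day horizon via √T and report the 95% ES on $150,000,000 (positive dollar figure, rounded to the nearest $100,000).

$53,300,000

σ_{21d} = 3.76% × √21 = 17.230%.
ES multiplier = φ(z)/(1−α) = 0.103111/0.05 = 2.062.
ES = 17.230% × 2.062 = 35.528%; on $150,000,000: $53,292,000.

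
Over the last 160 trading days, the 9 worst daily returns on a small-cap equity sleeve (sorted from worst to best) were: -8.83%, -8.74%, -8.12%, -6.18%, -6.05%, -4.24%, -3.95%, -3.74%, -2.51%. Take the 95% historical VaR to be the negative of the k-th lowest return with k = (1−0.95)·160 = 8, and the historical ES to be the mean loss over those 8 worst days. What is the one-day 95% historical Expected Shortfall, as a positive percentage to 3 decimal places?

The 8 worst returns sum to -49.85%.
ES = −(-49.85%) / 8 = 6.23125% ≈ 6.231%.

6.231%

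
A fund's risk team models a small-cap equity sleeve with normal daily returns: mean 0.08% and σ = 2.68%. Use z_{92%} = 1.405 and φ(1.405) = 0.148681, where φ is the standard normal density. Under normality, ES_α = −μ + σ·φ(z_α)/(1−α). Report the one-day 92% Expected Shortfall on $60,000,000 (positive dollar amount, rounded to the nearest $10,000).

Tail multiplier: φ(z)/(1−α) = 0.148681 / 0.08 = 1.859.
ES = −(0.08%) + 2.68% × 1.859 = 4.902%.
On $60,000,000: 0.04902 × $60,000,000 = $2,941,200.

$2,940,000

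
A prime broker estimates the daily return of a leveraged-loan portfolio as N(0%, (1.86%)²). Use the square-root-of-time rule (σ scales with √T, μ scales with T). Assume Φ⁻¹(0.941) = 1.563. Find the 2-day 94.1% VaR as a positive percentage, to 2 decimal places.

σ_{2d} = 1.86% × √2 = 2.630%.
VaR = 1.563 × 2.630% = 4.111%.

4.11%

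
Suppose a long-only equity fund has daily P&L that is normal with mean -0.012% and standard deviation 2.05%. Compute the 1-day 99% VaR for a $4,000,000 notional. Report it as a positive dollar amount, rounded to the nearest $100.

$191,200

At 99% one-sided, z = 2.326.
VaR = −μ + z·σ = −(-0.012%) + 2.326 × 2.05% = 4.780%.
On $4,000,000: 0.04780 × $4,000,000 = $191,200.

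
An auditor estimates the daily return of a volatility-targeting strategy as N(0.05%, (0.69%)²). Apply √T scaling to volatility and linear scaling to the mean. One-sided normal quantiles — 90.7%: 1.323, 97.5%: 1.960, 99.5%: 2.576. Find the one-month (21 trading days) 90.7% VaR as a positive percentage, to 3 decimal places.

3.133%

σ_{21d} = 0.69% × √21 = 3.162%; μ_{21d} = 21 × 0.05% = 1.050%.
VaR = −(1.050%) + 1.323 × 3.162% = 3.133%.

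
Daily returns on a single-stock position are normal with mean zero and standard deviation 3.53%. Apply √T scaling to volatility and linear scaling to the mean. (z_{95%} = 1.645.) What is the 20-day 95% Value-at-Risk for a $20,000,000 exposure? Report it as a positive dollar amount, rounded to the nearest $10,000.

σ_{20d} = 3.53% × √20 = 15.787%.
VaR = 1.645 × 15.787% = 25.970%.
On $20,000,000: 0.25970 × $20,000,000 = $5,194,000.

$5,190,000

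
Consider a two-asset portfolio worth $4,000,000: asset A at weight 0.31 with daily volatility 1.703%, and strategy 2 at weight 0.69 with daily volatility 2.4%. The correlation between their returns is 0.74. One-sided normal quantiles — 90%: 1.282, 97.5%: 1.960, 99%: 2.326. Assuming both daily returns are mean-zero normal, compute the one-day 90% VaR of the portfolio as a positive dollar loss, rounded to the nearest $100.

σ_p² = 0.31²·1.703² + 0.69²·2.4² + 2·0.74·0.31·0.69·1.703·2.4 = 4.3149 (%²).
σ_p = √4.3149 = 2.077%.
VaR = 1.282 × 2.077% = 2.663%; on $4,000,000 that is $106,520.

$106,500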